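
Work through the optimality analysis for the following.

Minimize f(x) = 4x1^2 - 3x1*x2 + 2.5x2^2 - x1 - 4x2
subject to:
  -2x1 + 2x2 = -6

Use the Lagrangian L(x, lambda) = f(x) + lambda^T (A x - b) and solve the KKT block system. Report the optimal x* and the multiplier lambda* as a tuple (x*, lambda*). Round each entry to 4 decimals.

Form the Lagrangian:
  L(x, lambda) = (1/2) x^T Q x + c^T x + lambda^T (A x - b)
Stationarity (grad_x L = 0): Q x + c + A^T lambda = 0.
Primal feasibility: A x = b.

This gives the KKT block system:
  [ Q   A^T ] [ x     ]   [-c ]
  [ A    0  ] [ lambda ] = [ b ]

Solving the linear system:
  x*      = (1.5714, -1.4286)
  lambda* = (7.9286)
  f(x*)   = 25.8571

x* = (1.5714, -1.4286), lambda* = (7.9286)


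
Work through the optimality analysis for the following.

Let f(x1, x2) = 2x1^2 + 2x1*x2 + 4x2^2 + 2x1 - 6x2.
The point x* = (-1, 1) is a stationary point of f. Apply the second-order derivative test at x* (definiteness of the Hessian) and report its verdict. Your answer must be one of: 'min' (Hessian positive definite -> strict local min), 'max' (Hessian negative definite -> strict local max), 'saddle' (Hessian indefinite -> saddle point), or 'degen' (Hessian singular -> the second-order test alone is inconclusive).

Compute the Hessian H = grad^2 f:
  H = [[4, 2], [2, 8]]
Verify stationarity: grad f(x*) = H x* + g = (0, 0).
Eigenvalues of H: 3.1716, 8.8284.
Both eigenvalues > 0, so H is positive definite -> x* is a strict local min.

min


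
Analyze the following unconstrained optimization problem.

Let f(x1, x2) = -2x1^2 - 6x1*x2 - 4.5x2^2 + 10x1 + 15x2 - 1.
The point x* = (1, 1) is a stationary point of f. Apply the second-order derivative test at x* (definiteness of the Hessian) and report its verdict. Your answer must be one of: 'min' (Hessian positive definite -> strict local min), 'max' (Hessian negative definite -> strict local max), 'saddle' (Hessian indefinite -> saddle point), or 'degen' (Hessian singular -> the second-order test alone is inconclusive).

Compute the Hessian H = grad^2 f:
  H = [[-4, -6], [-6, -9]]
Verify stationarity: grad f(x*) = H x* + g = (0, 0).
Eigenvalues of H: -13, 0.
H has a zero eigenvalue (singular; negative semidefinite but not definite), so H is neither positive definite, negative definite, nor indefinite. The second-order test alone is inconclusive -> degen.
(Indeed, f is constant along the null direction of H through x*, so x* is not a strict local extremum.)

degen


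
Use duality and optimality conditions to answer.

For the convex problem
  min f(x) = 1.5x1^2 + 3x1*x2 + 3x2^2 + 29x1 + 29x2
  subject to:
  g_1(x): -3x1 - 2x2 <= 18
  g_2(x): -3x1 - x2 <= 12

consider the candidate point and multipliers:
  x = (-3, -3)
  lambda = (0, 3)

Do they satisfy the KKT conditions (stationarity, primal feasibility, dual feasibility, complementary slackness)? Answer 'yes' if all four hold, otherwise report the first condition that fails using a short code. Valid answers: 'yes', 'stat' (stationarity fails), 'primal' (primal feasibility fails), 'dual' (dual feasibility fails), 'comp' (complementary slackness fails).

Gradient of f: grad f(x) = Q x + c = (11, 2)
Constraint values g_i(x) = a_i^T x - b_i:
  g_1((-3, -3)) = -3
  g_2((-3, -3)) = 0
Stationarity residual: grad f(x) + sum_i lambda_i a_i = (2, -1)
  -> stationarity FAILS
Primal feasibility (all g_i <= 0): OK
Dual feasibility (all lambda_i >= 0): OK
Complementary slackness (lambda_i * g_i(x) = 0 for all i): OK

Verdict: the first failing condition is stationarity -> stat.

stat


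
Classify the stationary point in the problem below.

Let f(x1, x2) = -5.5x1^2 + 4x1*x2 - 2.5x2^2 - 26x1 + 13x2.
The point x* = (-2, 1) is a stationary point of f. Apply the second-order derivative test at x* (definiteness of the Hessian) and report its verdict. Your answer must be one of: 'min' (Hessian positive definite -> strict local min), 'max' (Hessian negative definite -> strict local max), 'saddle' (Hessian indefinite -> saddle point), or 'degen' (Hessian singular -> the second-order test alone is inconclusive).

Compute the Hessian H = grad^2 f:
  H = [[-11, 4], [4, -5]]
Verify stationarity: grad f(x*) = H x* + g = (0, 0).
Eigenvalues of H: -13, -3.
Both eigenvalues < 0, so H is negative definite -> x* is a strict local max.

max


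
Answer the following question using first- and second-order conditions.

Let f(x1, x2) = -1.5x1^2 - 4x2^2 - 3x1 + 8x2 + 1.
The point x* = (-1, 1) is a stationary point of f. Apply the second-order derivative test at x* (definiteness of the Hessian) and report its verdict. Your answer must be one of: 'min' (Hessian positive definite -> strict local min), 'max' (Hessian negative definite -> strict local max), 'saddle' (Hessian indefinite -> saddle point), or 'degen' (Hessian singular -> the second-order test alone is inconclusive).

Compute the Hessian H = grad^2 f:
  H = [[-3, 0], [0, -8]]
Verify stationarity: grad f(x*) = H x* + g = (0, 0).
Eigenvalues of H: -8, -3.
Both eigenvalues < 0, so H is negative definite -> x* is a strict local max.

max


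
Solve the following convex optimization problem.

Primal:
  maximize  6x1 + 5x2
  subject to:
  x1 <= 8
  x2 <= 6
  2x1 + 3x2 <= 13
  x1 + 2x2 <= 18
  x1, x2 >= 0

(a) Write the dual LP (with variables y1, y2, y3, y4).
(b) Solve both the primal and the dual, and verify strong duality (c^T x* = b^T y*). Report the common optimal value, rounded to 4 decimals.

The standard primal-dual pair for 'max c^T x s.t. A x <= b, x >= 0' is:
  Dual:  min b^T y  s.t.  A^T y >= c,  y >= 0.

So the dual LP is:
  minimize  8y1 + 6y2 + 13y3 + 18y4
  subject to:
    y1 + 2y3 + y4 >= 6
    y2 + 3y3 + 2y4 >= 5
    y1, y2, y3, y4 >= 0

Solving the primal: x* = (6.5, 0).
  primal value c^T x* = 39.
Solving the dual: y* = (0, 0, 3, 0).
  dual value b^T y* = 39.
Strong duality: c^T x* = b^T y*. Confirmed.

39


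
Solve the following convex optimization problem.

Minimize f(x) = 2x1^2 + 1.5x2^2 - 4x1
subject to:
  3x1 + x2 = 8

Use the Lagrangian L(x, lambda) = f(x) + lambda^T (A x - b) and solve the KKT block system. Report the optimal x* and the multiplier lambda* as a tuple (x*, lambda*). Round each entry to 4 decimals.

Form the Lagrangian:
  L(x, lambda) = (1/2) x^T Q x + c^T x + lambda^T (A x - b)
Stationarity (grad_x L = 0): Q x + c + A^T lambda = 0.
Primal feasibility: A x = b.

This gives the KKT block system:
  [ Q   A^T ] [ x     ]   [-c ]
  [ A    0  ] [ lambda ] = [ b ]

Solving the linear system:
  x*      = (2.4516, 0.6452)
  lambda* = (-1.9355)
  f(x*)   = 2.8387

x* = (2.4516, 0.6452), lambda* = (-1.9355)


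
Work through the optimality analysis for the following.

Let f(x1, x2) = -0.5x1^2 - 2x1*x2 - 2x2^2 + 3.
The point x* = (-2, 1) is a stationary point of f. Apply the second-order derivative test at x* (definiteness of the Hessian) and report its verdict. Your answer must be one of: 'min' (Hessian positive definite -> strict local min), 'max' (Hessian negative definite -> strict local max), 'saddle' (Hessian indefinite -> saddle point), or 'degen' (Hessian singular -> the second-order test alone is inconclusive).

Compute the Hessian H = grad^2 f:
  H = [[-1, -2], [-2, -4]]
Verify stationarity: grad f(x*) = H x* + g = (0, 0).
Eigenvalues of H: -5, 0.
H has a zero eigenvalue (singular; negative semidefinite but not definite), so H is neither positive definite, negative definite, nor indefinite. The second-order test alone is inconclusive -> degen.
(Indeed, f is constant along the null direction of H through x*, so x* is not a strict local extremum.)

degen


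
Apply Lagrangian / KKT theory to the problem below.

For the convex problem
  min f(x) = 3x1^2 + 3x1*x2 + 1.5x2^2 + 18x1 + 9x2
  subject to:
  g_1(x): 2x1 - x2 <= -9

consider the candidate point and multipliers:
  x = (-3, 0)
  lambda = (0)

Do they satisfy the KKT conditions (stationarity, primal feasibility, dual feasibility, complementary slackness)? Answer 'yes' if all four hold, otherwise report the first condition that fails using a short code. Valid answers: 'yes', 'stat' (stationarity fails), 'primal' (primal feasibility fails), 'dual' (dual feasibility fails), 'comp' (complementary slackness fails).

Gradient of f: grad f(x) = Q x + c = (0, 0)
Constraint values g_i(x) = a_i^T x - b_i:
  g_1((-3, 0)) = 3
Stationarity residual: grad f(x) + sum_i lambda_i a_i = (0, 0)
  -> stationarity OK
Primal feasibility (all g_i <= 0): FAILS
Dual feasibility (all lambda_i >= 0): OK
Complementary slackness (lambda_i * g_i(x) = 0 for all i): OK

Verdict: the first failing condition is primal_feasibility -> primal.

primal


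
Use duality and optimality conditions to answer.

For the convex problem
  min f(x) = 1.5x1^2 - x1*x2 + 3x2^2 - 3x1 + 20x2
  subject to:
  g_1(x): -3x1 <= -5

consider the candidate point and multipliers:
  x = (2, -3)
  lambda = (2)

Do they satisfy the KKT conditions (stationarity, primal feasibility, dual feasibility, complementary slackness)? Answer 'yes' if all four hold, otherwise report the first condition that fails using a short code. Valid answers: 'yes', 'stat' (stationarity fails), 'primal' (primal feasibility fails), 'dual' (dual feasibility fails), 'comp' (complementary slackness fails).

Gradient of f: grad f(x) = Q x + c = (6, 0)
Constraint values g_i(x) = a_i^T x - b_i:
  g_1((2, -3)) = -1
Stationarity residual: grad f(x) + sum_i lambda_i a_i = (0, 0)
  -> stationarity OK
Primal feasibility (all g_i <= 0): OK
Dual feasibility (all lambda_i >= 0): OK
Complementary slackness (lambda_i * g_i(x) = 0 for all i): FAILS

Verdict: the first failing condition is complementary_slackness -> comp.

comp


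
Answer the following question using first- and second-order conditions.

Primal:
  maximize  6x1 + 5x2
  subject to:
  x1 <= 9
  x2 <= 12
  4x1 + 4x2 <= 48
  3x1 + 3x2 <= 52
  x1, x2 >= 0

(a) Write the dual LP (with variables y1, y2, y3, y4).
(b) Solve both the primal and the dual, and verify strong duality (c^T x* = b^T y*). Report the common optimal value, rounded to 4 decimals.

The standard primal-dual pair for 'max c^T x s.t. A x <= b, x >= 0' is:
  Dual:  min b^T y  s.t.  A^T y >= c,  y >= 0.

So the dual LP is:
  minimize  9y1 + 12y2 + 48y3 + 52y4
  subject to:
    y1 + 4y3 + 3y4 >= 6
    y2 + 4y3 + 3y4 >= 5
    y1, y2, y3, y4 >= 0

Solving the primal: x* = (9, 3).
  primal value c^T x* = 69.
Solving the dual: y* = (1, 0, 1.25, 0).
  dual value b^T y* = 69.
Strong duality: c^T x* = b^T y*. Confirmed.

69


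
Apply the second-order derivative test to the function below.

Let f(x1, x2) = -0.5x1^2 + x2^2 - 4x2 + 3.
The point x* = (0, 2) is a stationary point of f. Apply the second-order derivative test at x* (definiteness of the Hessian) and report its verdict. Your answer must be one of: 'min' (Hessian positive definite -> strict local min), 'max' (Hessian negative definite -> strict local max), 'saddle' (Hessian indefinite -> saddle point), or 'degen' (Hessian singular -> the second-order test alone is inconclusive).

Compute the Hessian H = grad^2 f:
  H = [[-1, 0], [0, 2]]
Verify stationarity: grad f(x*) = H x* + g = (0, 0).
Eigenvalues of H: -1, 2.
Eigenvalues have mixed signs, so H is indefinite -> x* is a saddle point.

saddle


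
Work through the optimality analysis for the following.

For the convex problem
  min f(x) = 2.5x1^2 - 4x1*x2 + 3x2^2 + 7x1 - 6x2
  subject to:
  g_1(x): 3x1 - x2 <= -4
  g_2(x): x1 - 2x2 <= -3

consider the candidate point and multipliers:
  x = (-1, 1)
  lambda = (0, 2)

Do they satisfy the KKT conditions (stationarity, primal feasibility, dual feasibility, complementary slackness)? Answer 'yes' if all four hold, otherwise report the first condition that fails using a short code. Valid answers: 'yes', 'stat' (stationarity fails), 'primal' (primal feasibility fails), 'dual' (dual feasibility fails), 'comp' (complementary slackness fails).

Gradient of f: grad f(x) = Q x + c = (-2, 4)
Constraint values g_i(x) = a_i^T x - b_i:
  g_1((-1, 1)) = 0
  g_2((-1, 1)) = 0
Stationarity residual: grad f(x) + sum_i lambda_i a_i = (0, 0)
  -> stationarity OK
Primal feasibility (all g_i <= 0): OK
Dual feasibility (all lambda_i >= 0): OK
Complementary slackness (lambda_i * g_i(x) = 0 for all i): OK

Verdict: yes, KKT holds.

yes


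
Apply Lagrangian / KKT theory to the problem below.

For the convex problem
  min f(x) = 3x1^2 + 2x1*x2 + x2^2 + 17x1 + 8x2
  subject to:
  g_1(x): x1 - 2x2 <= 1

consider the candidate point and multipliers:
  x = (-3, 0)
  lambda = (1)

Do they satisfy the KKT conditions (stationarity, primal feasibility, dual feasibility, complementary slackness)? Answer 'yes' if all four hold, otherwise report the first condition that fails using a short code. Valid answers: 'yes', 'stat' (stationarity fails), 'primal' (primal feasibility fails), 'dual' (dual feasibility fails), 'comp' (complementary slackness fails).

Gradient of f: grad f(x) = Q x + c = (-1, 2)
Constraint values g_i(x) = a_i^T x - b_i:
  g_1((-3, 0)) = -4
Stationarity residual: grad f(x) + sum_i lambda_i a_i = (0, 0)
  -> stationarity OK
Primal feasibility (all g_i <= 0): OK
Dual feasibility (all lambda_i >= 0): OK
Complementary slackness (lambda_i * g_i(x) = 0 for all i): FAILS

Verdict: the first failing condition is complementary_slackness -> comp.

comp


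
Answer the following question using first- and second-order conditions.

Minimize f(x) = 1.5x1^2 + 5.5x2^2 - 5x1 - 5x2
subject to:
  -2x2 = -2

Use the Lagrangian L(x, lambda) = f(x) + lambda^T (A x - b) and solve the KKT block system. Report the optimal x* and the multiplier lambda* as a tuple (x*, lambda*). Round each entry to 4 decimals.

Form the Lagrangian:
  L(x, lambda) = (1/2) x^T Q x + c^T x + lambda^T (A x - b)
Stationarity (grad_x L = 0): Q x + c + A^T lambda = 0.
Primal feasibility: A x = b.

This gives the KKT block system:
  [ Q   A^T ] [ x     ]   [-c ]
  [ A    0  ] [ lambda ] = [ b ]

Solving the linear system:
  x*      = (1.6667, 1)
  lambda* = (3)
  f(x*)   = -3.6667

x* = (1.6667, 1), lambda* = (3)


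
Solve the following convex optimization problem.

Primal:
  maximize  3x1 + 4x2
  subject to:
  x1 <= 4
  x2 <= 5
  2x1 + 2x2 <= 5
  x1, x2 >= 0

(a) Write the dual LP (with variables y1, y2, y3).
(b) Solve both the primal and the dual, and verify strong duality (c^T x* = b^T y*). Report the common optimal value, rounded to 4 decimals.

The standard primal-dual pair for 'max c^T x s.t. A x <= b, x >= 0' is:
  Dual:  min b^T y  s.t.  A^T y >= c,  y >= 0.

So the dual LP is:
  minimize  4y1 + 5y2 + 5y3
  subject to:
    y1 + 2y3 >= 3
    y2 + 2y3 >= 4
    y1, y2, y3 >= 0

Solving the primal: x* = (0, 2.5).
  primal value c^T x* = 10.
Solving the dual: y* = (0, 0, 2).
  dual value b^T y* = 10.
Strong duality: c^T x* = b^T y*. Confirmed.

10


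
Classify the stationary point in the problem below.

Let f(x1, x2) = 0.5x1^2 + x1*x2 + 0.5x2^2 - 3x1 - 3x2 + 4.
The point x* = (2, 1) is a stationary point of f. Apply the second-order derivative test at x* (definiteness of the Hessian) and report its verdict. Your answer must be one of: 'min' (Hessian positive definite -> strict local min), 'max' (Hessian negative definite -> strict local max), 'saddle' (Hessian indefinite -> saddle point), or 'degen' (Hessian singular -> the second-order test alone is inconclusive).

Compute the Hessian H = grad^2 f:
  H = [[1, 1], [1, 1]]
Verify stationarity: grad f(x*) = H x* + g = (0, 0).
Eigenvalues of H: 0, 2.
H has a zero eigenvalue (singular; positive semidefinite but not definite), so H is neither positive definite, negative definite, nor indefinite. The second-order test alone is inconclusive -> degen.
(Indeed, f is constant along the null direction of H through x*, so x* is not a strict local extremum.)

degen


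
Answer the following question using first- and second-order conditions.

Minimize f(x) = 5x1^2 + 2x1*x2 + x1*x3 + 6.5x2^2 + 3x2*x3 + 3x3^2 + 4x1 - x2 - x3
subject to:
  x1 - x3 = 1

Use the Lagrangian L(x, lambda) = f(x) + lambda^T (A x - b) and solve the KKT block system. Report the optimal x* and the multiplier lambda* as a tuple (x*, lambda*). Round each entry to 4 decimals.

Form the Lagrangian:
  L(x, lambda) = (1/2) x^T Q x + c^T x + lambda^T (A x - b)
Stationarity (grad_x L = 0): Q x + c + A^T lambda = 0.
Primal feasibility: A x = b.

This gives the KKT block system:
  [ Q   A^T ] [ x     ]   [-c ]
  [ A    0  ] [ lambda ] = [ b ]

Solving the linear system:
  x*      = (0.1531, 0.2488, -0.8469)
  lambda* = (-5.1818)
  f(x*)   = 3.1962

x* = (0.1531, 0.2488, -0.8469), lambda* = (-5.1818)


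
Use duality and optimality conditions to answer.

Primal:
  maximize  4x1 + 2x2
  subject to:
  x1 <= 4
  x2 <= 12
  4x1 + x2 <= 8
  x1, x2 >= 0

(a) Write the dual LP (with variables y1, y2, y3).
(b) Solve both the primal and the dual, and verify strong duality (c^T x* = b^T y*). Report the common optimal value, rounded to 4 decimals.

The standard primal-dual pair for 'max c^T x s.t. A x <= b, x >= 0' is:
  Dual:  min b^T y  s.t.  A^T y >= c,  y >= 0.

So the dual LP is:
  minimize  4y1 + 12y2 + 8y3
  subject to:
    y1 + 4y3 >= 4
    y2 + y3 >= 2
    y1, y2, y3 >= 0

Solving the primal: x* = (0, 8).
  primal value c^T x* = 16.
Solving the dual: y* = (0, 0, 2).
  dual value b^T y* = 16.
Strong duality: c^T x* = b^T y*. Confirmed.

16


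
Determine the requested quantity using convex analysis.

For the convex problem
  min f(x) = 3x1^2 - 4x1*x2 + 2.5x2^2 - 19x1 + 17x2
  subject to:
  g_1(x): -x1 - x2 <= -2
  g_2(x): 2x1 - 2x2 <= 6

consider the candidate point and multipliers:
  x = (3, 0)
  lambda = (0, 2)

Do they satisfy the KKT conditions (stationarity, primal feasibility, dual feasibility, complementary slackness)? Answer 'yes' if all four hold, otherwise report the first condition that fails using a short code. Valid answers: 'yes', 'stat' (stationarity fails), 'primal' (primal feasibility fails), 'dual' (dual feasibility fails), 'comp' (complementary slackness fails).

Gradient of f: grad f(x) = Q x + c = (-1, 5)
Constraint values g_i(x) = a_i^T x - b_i:
  g_1((3, 0)) = -1
  g_2((3, 0)) = 0
Stationarity residual: grad f(x) + sum_i lambda_i a_i = (3, 1)
  -> stationarity FAILS
Primal feasibility (all g_i <= 0): OK
Dual feasibility (all lambda_i >= 0): OK
Complementary slackness (lambda_i * g_i(x) = 0 for all i): OK

Verdict: the first failing condition is stationarity -> stat.

stat


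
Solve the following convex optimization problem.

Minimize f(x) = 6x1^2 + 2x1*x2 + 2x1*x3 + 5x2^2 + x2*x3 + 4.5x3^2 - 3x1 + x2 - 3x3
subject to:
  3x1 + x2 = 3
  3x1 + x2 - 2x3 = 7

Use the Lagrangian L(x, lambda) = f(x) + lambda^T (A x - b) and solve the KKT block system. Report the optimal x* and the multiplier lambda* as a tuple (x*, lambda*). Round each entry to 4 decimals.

Form the Lagrangian:
  L(x, lambda) = (1/2) x^T Q x + c^T x + lambda^T (A x - b)
Stationarity (grad_x L = 0): Q x + c + A^T lambda = 0.
Primal feasibility: A x = b.

This gives the KKT block system:
  [ Q   A^T ] [ x     ]   [-c ]
  [ A    0  ] [ lambda ] = [ b ]

Solving the linear system:
  x*      = (0.9778, 0.0667, -2)
  lambda* = (7.8667, -9.4889)
  f(x*)   = 22.9778

x* = (0.9778, 0.0667, -2), lambda* = (7.8667, -9.4889)


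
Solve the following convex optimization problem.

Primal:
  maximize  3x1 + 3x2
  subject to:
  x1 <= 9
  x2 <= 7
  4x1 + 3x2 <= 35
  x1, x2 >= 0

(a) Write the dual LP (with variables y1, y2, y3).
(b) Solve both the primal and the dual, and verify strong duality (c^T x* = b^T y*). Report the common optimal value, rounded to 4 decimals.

The standard primal-dual pair for 'max c^T x s.t. A x <= b, x >= 0' is:
  Dual:  min b^T y  s.t.  A^T y >= c,  y >= 0.

So the dual LP is:
  minimize  9y1 + 7y2 + 35y3
  subject to:
    y1 + 4y3 >= 3
    y2 + 3y3 >= 3
    y1, y2, y3 >= 0

Solving the primal: x* = (3.5, 7).
  primal value c^T x* = 31.5.
Solving the dual: y* = (0, 0.75, 0.75).
  dual value b^T y* = 31.5.
Strong duality: c^T x* = b^T y*. Confirmed.

31.5


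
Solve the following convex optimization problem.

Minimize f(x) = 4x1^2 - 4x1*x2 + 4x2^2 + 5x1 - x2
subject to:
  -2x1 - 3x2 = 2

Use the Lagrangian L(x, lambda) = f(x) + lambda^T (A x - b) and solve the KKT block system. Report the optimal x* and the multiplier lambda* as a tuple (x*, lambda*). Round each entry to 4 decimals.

Form the Lagrangian:
  L(x, lambda) = (1/2) x^T Q x + c^T x + lambda^T (A x - b)
Stationarity (grad_x L = 0): Q x + c + A^T lambda = 0.
Primal feasibility: A x = b.

This gives the KKT block system:
  [ Q   A^T ] [ x     ]   [-c ]
  [ A    0  ] [ lambda ] = [ b ]

Solving the linear system:
  x*      = (-0.7039, -0.1974)
  lambda* = (0.0789)
  f(x*)   = -1.7401

x* = (-0.7039, -0.1974), lambda* = (0.0789)


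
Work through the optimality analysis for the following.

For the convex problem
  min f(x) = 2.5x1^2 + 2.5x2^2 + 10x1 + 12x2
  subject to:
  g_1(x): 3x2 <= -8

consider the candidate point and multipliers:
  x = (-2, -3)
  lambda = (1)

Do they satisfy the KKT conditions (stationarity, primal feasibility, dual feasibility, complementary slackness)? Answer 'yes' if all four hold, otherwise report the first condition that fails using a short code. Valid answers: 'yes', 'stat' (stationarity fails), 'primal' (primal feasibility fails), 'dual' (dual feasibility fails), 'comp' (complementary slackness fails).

Gradient of f: grad f(x) = Q x + c = (0, -3)
Constraint values g_i(x) = a_i^T x - b_i:
  g_1((-2, -3)) = -1
Stationarity residual: grad f(x) + sum_i lambda_i a_i = (0, 0)
  -> stationarity OK
Primal feasibility (all g_i <= 0): OK
Dual feasibility (all lambda_i >= 0): OK
Complementary slackness (lambda_i * g_i(x) = 0 for all i): FAILS

Verdict: the first failing condition is complementary_slackness -> comp.

comp


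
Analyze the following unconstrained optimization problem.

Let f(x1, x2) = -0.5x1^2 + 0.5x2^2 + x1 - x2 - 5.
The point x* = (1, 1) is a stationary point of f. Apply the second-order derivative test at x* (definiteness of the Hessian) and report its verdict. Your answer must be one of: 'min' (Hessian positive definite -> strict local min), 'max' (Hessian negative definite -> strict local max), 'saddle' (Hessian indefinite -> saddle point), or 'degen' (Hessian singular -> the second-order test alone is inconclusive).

Compute the Hessian H = grad^2 f:
  H = [[-1, 0], [0, 1]]
Verify stationarity: grad f(x*) = H x* + g = (0, 0).
Eigenvalues of H: -1, 1.
Eigenvalues have mixed signs, so H is indefinite -> x* is a saddle point.

saddle


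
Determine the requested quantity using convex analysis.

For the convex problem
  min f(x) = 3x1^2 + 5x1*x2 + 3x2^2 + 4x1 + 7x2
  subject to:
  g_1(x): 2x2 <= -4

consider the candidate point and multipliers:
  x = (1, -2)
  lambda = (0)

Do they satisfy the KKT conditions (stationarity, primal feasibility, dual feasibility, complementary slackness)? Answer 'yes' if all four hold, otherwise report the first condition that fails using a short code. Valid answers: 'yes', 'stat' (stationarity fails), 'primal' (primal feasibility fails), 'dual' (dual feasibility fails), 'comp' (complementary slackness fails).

Gradient of f: grad f(x) = Q x + c = (0, 0)
Constraint values g_i(x) = a_i^T x - b_i:
  g_1((1, -2)) = 0
Stationarity residual: grad f(x) + sum_i lambda_i a_i = (0, 0)
  -> stationarity OK
Primal feasibility (all g_i <= 0): OK
Dual feasibility (all lambda_i >= 0): OK
Complementary slackness (lambda_i * g_i(x) = 0 for all i): OK

Verdict: yes, KKT holds.

yes


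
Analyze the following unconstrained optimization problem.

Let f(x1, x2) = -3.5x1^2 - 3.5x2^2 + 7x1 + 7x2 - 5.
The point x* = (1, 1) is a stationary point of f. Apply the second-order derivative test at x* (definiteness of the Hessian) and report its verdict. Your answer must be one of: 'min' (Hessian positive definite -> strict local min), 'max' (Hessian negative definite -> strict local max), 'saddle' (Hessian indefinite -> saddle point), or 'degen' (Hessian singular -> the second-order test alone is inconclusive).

Compute the Hessian H = grad^2 f:
  H = [[-7, 0], [0, -7]]
Verify stationarity: grad f(x*) = H x* + g = (0, 0).
Eigenvalues of H: -7, -7.
Both eigenvalues < 0, so H is negative definite -> x* is a strict local max.

max


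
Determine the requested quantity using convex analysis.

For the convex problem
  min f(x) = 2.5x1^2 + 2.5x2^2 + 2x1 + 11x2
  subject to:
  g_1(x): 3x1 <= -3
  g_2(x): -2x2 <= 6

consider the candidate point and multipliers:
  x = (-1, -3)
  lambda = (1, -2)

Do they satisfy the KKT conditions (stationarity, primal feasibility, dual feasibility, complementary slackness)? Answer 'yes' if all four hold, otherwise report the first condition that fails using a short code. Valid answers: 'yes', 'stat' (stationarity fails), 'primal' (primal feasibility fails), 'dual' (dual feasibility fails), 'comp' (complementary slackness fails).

Gradient of f: grad f(x) = Q x + c = (-3, -4)
Constraint values g_i(x) = a_i^T x - b_i:
  g_1((-1, -3)) = 0
  g_2((-1, -3)) = 0
Stationarity residual: grad f(x) + sum_i lambda_i a_i = (0, 0)
  -> stationarity OK
Primal feasibility (all g_i <= 0): OK
Dual feasibility (all lambda_i >= 0): FAILS
Complementary slackness (lambda_i * g_i(x) = 0 for all i): OK

Verdict: the first failing condition is dual_feasibility -> dual.

dual


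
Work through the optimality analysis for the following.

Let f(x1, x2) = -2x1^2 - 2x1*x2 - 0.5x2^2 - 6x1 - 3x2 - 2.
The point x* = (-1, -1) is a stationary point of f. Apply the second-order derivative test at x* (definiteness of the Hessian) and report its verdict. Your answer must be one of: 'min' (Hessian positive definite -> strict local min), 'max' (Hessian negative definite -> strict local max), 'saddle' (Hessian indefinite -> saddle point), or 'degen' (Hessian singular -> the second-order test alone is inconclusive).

Compute the Hessian H = grad^2 f:
  H = [[-4, -2], [-2, -1]]
Verify stationarity: grad f(x*) = H x* + g = (0, 0).
Eigenvalues of H: -5, 0.
H has a zero eigenvalue (singular; negative semidefinite but not definite), so H is neither positive definite, negative definite, nor indefinite. The second-order test alone is inconclusive -> degen.
(Indeed, f is constant along the null direction of H through x*, so x* is not a strict local extremum.)

degen


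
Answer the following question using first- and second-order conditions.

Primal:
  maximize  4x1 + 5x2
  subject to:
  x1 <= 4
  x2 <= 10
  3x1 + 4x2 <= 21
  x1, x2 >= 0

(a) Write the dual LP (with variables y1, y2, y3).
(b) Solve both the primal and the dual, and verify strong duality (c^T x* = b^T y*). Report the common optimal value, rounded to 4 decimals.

The standard primal-dual pair for 'max c^T x s.t. A x <= b, x >= 0' is:
  Dual:  min b^T y  s.t.  A^T y >= c,  y >= 0.

So the dual LP is:
  minimize  4y1 + 10y2 + 21y3
  subject to:
    y1 + 3y3 >= 4
    y2 + 4y3 >= 5
    y1, y2, y3 >= 0

Solving the primal: x* = (4, 2.25).
  primal value c^T x* = 27.25.
Solving the dual: y* = (0.25, 0, 1.25).
  dual value b^T y* = 27.25.
Strong duality: c^T x* = b^T y*. Confirmed.

27.25


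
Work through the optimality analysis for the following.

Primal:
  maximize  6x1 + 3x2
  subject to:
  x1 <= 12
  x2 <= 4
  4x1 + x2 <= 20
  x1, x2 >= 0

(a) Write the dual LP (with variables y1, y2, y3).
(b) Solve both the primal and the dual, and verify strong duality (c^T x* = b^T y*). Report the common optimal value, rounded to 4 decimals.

The standard primal-dual pair for 'max c^T x s.t. A x <= b, x >= 0' is:
  Dual:  min b^T y  s.t.  A^T y >= c,  y >= 0.

So the dual LP is:
  minimize  12y1 + 4y2 + 20y3
  subject to:
    y1 + 4y3 >= 6
    y2 + y3 >= 3
    y1, y2, y3 >= 0

Solving the primal: x* = (4, 4).
  primal value c^T x* = 36.
Solving the dual: y* = (0, 1.5, 1.5).
  dual value b^T y* = 36.
Strong duality: c^T x* = b^T y*. Confirmed.

36


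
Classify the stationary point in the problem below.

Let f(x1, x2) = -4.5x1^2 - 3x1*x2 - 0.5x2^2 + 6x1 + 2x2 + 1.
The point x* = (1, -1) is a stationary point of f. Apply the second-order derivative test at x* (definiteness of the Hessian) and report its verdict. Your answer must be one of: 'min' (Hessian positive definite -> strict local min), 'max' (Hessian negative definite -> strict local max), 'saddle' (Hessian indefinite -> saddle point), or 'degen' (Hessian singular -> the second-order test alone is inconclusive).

Compute the Hessian H = grad^2 f:
  H = [[-9, -3], [-3, -1]]
Verify stationarity: grad f(x*) = H x* + g = (0, 0).
Eigenvalues of H: -10, 0.
H has a zero eigenvalue (singular; negative semidefinite but not definite), so H is neither positive definite, negative definite, nor indefinite. The second-order test alone is inconclusive -> degen.
(Indeed, f is constant along the null direction of H through x*, so x* is not a strict local extremum.)

degen


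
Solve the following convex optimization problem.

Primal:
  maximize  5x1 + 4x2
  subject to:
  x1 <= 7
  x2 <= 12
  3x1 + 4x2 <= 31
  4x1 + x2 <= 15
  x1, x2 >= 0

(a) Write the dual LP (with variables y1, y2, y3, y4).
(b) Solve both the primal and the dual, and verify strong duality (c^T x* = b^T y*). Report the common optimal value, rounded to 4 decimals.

The standard primal-dual pair for 'max c^T x s.t. A x <= b, x >= 0' is:
  Dual:  min b^T y  s.t.  A^T y >= c,  y >= 0.

So the dual LP is:
  minimize  7y1 + 12y2 + 31y3 + 15y4
  subject to:
    y1 + 3y3 + 4y4 >= 5
    y2 + 4y3 + y4 >= 4
    y1, y2, y3, y4 >= 0

Solving the primal: x* = (2.2308, 6.0769).
  primal value c^T x* = 35.4615.
Solving the dual: y* = (0, 0, 0.8462, 0.6154).
  dual value b^T y* = 35.4615.
Strong duality: c^T x* = b^T y*. Confirmed.

35.4615


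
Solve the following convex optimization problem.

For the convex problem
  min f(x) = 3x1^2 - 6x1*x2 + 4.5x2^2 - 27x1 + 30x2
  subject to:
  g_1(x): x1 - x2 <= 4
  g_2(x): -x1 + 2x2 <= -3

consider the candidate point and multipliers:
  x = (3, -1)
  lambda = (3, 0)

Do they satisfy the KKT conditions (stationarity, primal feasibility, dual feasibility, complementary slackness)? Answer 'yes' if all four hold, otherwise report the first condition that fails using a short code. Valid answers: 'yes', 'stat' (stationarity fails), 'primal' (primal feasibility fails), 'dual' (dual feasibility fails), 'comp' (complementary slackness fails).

Gradient of f: grad f(x) = Q x + c = (-3, 3)
Constraint values g_i(x) = a_i^T x - b_i:
  g_1((3, -1)) = 0
  g_2((3, -1)) = -2
Stationarity residual: grad f(x) + sum_i lambda_i a_i = (0, 0)
  -> stationarity OK
Primal feasibility (all g_i <= 0): OK
Dual feasibility (all lambda_i >= 0): OK
Complementary slackness (lambda_i * g_i(x) = 0 for all i): OK

Verdict: yes, KKT holds.

yes


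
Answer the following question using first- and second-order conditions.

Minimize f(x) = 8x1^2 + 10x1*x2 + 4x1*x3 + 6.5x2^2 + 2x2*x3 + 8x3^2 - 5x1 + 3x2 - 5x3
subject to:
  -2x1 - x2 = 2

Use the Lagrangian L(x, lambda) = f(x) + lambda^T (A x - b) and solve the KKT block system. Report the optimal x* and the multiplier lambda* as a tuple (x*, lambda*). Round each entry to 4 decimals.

Form the Lagrangian:
  L(x, lambda) = (1/2) x^T Q x + c^T x + lambda^T (A x - b)
Stationarity (grad_x L = 0): Q x + c + A^T lambda = 0.
Primal feasibility: A x = b.

This gives the KKT block system:
  [ Q   A^T ] [ x     ]   [-c ]
  [ A    0  ] [ lambda ] = [ b ]

Solving the linear system:
  x*      = (-0.75, -0.5, 0.5625)
  lambda* = (-9.875)
  f(x*)   = 9.5938

x* = (-0.75, -0.5, 0.5625), lambda* = (-9.875)


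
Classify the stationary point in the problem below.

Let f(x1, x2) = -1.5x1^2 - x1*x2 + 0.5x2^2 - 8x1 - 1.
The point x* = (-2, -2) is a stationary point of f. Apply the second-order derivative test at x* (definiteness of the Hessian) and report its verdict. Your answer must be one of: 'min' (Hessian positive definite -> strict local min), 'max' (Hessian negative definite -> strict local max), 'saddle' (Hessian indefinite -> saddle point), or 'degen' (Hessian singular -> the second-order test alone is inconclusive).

Compute the Hessian H = grad^2 f:
  H = [[-3, -1], [-1, 1]]
Verify stationarity: grad f(x*) = H x* + g = (0, 0).
Eigenvalues of H: -3.2361, 1.2361.
Eigenvalues have mixed signs, so H is indefinite -> x* is a saddle point.

saddle


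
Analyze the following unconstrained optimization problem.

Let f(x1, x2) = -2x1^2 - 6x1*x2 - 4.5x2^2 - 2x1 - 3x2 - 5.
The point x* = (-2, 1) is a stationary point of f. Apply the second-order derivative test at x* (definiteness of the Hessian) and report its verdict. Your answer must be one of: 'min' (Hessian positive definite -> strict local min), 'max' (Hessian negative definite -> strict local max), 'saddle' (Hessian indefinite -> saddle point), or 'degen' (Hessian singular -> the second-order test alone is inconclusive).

Compute the Hessian H = grad^2 f:
  H = [[-4, -6], [-6, -9]]
Verify stationarity: grad f(x*) = H x* + g = (0, 0).
Eigenvalues of H: -13, 0.
H has a zero eigenvalue (singular; negative semidefinite but not definite), so H is neither positive definite, negative definite, nor indefinite. The second-order test alone is inconclusive -> degen.
(Indeed, f is constant along the null direction of H through x*, so x* is not a strict local extremum.)

degen


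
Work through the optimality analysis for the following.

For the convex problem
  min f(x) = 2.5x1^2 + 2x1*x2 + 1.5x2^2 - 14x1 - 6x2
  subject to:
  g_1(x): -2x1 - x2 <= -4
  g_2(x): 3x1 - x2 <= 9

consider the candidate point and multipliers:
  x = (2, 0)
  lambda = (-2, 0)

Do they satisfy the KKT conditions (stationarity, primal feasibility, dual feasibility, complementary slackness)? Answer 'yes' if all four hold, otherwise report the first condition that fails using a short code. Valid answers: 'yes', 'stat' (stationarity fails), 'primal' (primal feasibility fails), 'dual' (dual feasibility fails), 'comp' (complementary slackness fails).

Gradient of f: grad f(x) = Q x + c = (-4, -2)
Constraint values g_i(x) = a_i^T x - b_i:
  g_1((2, 0)) = 0
  g_2((2, 0)) = -3
Stationarity residual: grad f(x) + sum_i lambda_i a_i = (0, 0)
  -> stationarity OK
Primal feasibility (all g_i <= 0): OK
Dual feasibility (all lambda_i >= 0): FAILS
Complementary slackness (lambda_i * g_i(x) = 0 for all i): OK

Verdict: the first failing condition is dual_feasibility -> dual.

dual


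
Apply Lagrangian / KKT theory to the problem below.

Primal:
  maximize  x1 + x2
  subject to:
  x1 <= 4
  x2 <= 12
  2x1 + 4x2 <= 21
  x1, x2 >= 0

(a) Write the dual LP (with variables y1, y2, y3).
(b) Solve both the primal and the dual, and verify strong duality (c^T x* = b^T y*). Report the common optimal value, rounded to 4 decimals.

The standard primal-dual pair for 'max c^T x s.t. A x <= b, x >= 0' is:
  Dual:  min b^T y  s.t.  A^T y >= c,  y >= 0.

So the dual LP is:
  minimize  4y1 + 12y2 + 21y3
  subject to:
    y1 + 2y3 >= 1
    y2 + 4y3 >= 1
    y1, y2, y3 >= 0

Solving the primal: x* = (4, 3.25).
  primal value c^T x* = 7.25.
Solving the dual: y* = (0.5, 0, 0.25).
  dual value b^T y* = 7.25.
Strong duality: c^T x* = b^T y*. Confirmed.

7.25


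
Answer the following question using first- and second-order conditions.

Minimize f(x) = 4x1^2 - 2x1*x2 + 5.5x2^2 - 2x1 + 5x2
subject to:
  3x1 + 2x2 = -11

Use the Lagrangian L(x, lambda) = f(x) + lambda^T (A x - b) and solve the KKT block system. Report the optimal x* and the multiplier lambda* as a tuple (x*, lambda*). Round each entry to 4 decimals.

Form the Lagrangian:
  L(x, lambda) = (1/2) x^T Q x + c^T x + lambda^T (A x - b)
Stationarity (grad_x L = 0): Q x + c + A^T lambda = 0.
Primal feasibility: A x = b.

This gives the KKT block system:
  [ Q   A^T ] [ x     ]   [-c ]
  [ A    0  ] [ lambda ] = [ b ]

Solving the linear system:
  x*      = (-2.3806, -1.929)
  lambda* = (5.729)
  f(x*)   = 29.0677

x* = (-2.3806, -1.929), lambda* = (5.729)


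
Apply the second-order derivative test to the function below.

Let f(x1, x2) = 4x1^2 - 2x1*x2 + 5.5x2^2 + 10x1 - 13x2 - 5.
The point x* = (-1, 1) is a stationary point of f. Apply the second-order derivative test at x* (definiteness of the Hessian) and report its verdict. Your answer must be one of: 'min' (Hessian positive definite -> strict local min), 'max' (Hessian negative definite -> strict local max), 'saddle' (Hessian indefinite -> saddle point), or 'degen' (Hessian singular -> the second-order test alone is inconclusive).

Compute the Hessian H = grad^2 f:
  H = [[8, -2], [-2, 11]]
Verify stationarity: grad f(x*) = H x* + g = (0, 0).
Eigenvalues of H: 7, 12.
Both eigenvalues > 0, so H is positive definite -> x* is a strict local min.

min


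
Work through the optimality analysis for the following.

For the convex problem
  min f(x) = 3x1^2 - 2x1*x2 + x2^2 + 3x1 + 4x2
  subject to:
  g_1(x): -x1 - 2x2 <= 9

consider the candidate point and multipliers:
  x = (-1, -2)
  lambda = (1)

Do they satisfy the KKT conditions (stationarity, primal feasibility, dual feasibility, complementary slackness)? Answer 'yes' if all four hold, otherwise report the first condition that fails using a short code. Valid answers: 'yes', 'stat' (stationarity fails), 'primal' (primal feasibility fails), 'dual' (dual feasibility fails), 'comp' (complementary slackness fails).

Gradient of f: grad f(x) = Q x + c = (1, 2)
Constraint values g_i(x) = a_i^T x - b_i:
  g_1((-1, -2)) = -4
Stationarity residual: grad f(x) + sum_i lambda_i a_i = (0, 0)
  -> stationarity OK
Primal feasibility (all g_i <= 0): OK
Dual feasibility (all lambda_i >= 0): OK
Complementary slackness (lambda_i * g_i(x) = 0 for all i): FAILS

Verdict: the first failing condition is complementary_slackness -> comp.

comp


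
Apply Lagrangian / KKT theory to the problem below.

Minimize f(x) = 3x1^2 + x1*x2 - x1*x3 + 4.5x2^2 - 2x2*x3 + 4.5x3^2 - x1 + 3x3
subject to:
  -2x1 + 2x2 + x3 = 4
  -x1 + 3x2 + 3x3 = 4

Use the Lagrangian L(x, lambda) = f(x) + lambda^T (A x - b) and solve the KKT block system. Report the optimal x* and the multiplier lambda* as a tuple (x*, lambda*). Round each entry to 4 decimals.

Form the Lagrangian:
  L(x, lambda) = (1/2) x^T Q x + c^T x + lambda^T (A x - b)
Stationarity (grad_x L = 0): Q x + c + A^T lambda = 0.
Primal feasibility: A x = b.

This gives the KKT block system:
  [ Q   A^T ] [ x     ]   [-c ]
  [ A    0  ] [ lambda ] = [ b ]

Solving the linear system:
  x*      = (-1.0754, 0.8743, 0.1005)
  lambda* = (-3.3609, 0.0431)
  f(x*)   = 7.3241

x* = (-1.0754, 0.8743, 0.1005), lambda* = (-3.3609, 0.0431)


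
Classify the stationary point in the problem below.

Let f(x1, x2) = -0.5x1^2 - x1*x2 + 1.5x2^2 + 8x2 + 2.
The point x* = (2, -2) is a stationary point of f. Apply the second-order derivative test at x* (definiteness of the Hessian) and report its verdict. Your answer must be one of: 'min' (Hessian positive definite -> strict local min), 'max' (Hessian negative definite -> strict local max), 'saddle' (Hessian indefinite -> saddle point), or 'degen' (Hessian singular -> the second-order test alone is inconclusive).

Compute the Hessian H = grad^2 f:
  H = [[-1, -1], [-1, 3]]
Verify stationarity: grad f(x*) = H x* + g = (0, 0).
Eigenvalues of H: -1.2361, 3.2361.
Eigenvalues have mixed signs, so H is indefinite -> x* is a saddle point.

saddle


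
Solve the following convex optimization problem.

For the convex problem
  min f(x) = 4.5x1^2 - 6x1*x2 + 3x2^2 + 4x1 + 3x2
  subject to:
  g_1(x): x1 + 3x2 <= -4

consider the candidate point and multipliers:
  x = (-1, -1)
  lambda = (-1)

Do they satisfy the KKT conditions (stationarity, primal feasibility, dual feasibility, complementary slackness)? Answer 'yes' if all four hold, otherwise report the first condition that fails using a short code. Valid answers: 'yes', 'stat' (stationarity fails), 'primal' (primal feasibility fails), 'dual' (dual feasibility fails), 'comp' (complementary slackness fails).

Gradient of f: grad f(x) = Q x + c = (1, 3)
Constraint values g_i(x) = a_i^T x - b_i:
  g_1((-1, -1)) = 0
Stationarity residual: grad f(x) + sum_i lambda_i a_i = (0, 0)
  -> stationarity OK
Primal feasibility (all g_i <= 0): OK
Dual feasibility (all lambda_i >= 0): FAILS
Complementary slackness (lambda_i * g_i(x) = 0 for all i): OK

Verdict: the first failing condition is dual_feasibility -> dual.

dual


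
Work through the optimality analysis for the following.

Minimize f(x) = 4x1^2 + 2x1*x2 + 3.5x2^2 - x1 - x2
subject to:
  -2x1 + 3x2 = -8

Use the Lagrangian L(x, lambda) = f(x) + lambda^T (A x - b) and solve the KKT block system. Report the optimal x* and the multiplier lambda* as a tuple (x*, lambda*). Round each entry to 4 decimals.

Form the Lagrangian:
  L(x, lambda) = (1/2) x^T Q x + c^T x + lambda^T (A x - b)
Stationarity (grad_x L = 0): Q x + c + A^T lambda = 0.
Primal feasibility: A x = b.

This gives the KKT block system:
  [ Q   A^T ] [ x     ]   [-c ]
  [ A    0  ] [ lambda ] = [ b ]

Solving the linear system:
  x*      = (1.4113, -1.7258)
  lambda* = (3.4194)
  f(x*)   = 13.8347

x* = (1.4113, -1.7258), lambda* = (3.4194)
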